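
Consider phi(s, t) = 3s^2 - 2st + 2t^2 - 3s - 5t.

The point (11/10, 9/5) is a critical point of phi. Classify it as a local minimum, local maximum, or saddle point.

The Hessian of phi is constant: H = [[6, -2], [-2, 4]].
det(H) = 6·4 − (-2)² = 20.
det(H) > 0 and tr(H) = 10 > 0, so H is positive definite and the point is a local minimum.

local minimum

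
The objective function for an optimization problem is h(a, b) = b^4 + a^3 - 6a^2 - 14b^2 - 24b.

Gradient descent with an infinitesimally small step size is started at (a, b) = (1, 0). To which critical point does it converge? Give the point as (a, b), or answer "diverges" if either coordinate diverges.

(4, 3)

h is separable, so gradient descent decouples: a follows -∂h/∂a, b follows -∂h/∂b.
∂h/∂a = 3a(a - 4); at a=1 this is -9, so a increases.
∂h/∂b = 4(b - 3)(b + 1)(b + 2); at b=0 this is -24, so b increases.
a converges to its nearest critical value 4 (a local min of the a-part); b converges to 3. The iterate converges to (4, 3).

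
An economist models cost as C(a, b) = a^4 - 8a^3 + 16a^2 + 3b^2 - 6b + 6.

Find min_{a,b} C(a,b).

3

C(a,b) separates as P(a) + Q(b) + 6, so its minimum is min P + min Q + 6.
P'(a) = 4a(a - 4)(a - 2) vanishes at a ∈ {0, 2, 4}; Q'(b) = 6b - 6 vanishes at b ∈ {1}.
Local minima of P (where P''>0): P(0)=0, P(4)=0. Local minima of Q: Q(1)=-3.
So the global minimum of C is P(0) + Q(1) + 6 = 0 − 3 + 6 = 3, attained at (0, 1).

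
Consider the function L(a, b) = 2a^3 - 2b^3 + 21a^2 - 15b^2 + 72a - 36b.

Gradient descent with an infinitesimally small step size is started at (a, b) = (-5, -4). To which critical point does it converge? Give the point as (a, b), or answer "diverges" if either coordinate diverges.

L is separable, so gradient descent decouples: a follows -∂L/∂a, b follows -∂L/∂b.
∂L/∂a = 6(a + 3)(a + 4); at a=-5 this is 12, so a decreases.
∂L/∂b = -6(b + 2)(b + 3); at b=-4 this is -12, so b increases.
The a-coordinate has no critical point in that direction and runs off to infinity.

diverges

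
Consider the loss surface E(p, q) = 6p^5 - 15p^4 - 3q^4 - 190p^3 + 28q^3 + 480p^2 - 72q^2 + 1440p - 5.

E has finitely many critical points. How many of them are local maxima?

E separates as a function of p plus a function of q, so ∇E=0 decouples.
∂E/∂p = 30(p - 4)(p - 3)(p + 1)(p + 4) = 0 at p ∈ {-4, -1, 3, 4}; ∂E/∂q = -12q(q - 4)(q - 3) = 0 at q ∈ {0, 3, 4}.
The Hessian is diagonal: diag(E_pp, E_qq). Second derivatives: E_pp(-4)=-5040, E_pp(-1)=1800, E_pp(3)=-840, E_pp(4)=1200; E_qq(0)=-144, E_qq(3)=36, E_qq(4)=-48.
Local maxima occur where both diagonal entries negative: (-4, 0), (-4, 4), (3, 0), (3, 4). Count: 4.

4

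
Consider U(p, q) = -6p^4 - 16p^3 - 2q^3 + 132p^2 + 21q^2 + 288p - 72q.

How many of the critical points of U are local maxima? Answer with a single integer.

2

U separates as a function of p plus a function of q, so ∇U=0 decouples.
∂U/∂p = -24(p - 3)(p + 1)(p + 4) = 0 at p ∈ {-4, -1, 3}; ∂U/∂q = -6(q - 4)(q - 3) = 0 at q ∈ {3, 4}.
The Hessian is diagonal: diag(U_pp, U_qq). Second derivatives: U_pp(-4)=-504, U_pp(-1)=288, U_pp(3)=-672; U_qq(3)=6, U_qq(4)=-6.
Local maxima occur where both diagonal entries negative: (-4, 4), (3, 4). Count: 2.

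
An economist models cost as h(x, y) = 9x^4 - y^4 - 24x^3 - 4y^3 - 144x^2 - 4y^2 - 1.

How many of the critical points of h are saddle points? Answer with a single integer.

5

h separates as a function of x plus a function of y, so ∇h=0 decouples.
∂h/∂x = 36x(x - 4)(x + 2) = 0 at x ∈ {-2, 0, 4}; ∂h/∂y = -4y(y + 1)(y + 2) = 0 at y ∈ {-2, -1, 0}.
The Hessian is diagonal: diag(h_xx, h_yy). Second derivatives: h_xx(-2)=432, h_xx(0)=-288, h_xx(4)=864; h_yy(-2)=-8, h_yy(-1)=4, h_yy(0)=-8.
Saddle points occur where the two diagonal entries have opposite signs: (-2, -2), (-2, 0), (0, -1), (4, -2), (4, 0). Count: 5.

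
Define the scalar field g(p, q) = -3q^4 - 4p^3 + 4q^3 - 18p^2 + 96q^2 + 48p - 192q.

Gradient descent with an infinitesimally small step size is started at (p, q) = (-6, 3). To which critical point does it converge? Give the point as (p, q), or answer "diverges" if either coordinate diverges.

(-4, 1)

g is separable, so gradient descent decouples: p follows -∂g/∂p, q follows -∂g/∂q.
∂g/∂p = -12(p - 1)(p + 4); at p=-6 this is -168, so p increases.
∂g/∂q = -12(q - 4)(q - 1)(q + 4); at q=3 this is 168, so q decreases.
p converges to its nearest critical value -4 (a local min of the p-part); q converges to 1. The iterate converges to (-4, 1).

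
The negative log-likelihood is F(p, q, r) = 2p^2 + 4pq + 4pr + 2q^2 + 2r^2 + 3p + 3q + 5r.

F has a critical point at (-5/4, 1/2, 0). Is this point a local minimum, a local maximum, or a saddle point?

saddle point

The Hessian is constant: H = [[4, 4, 4], [4, 4, 0], [4, 0, 4]].
Leading principal minors: Δ₁ = 4, Δ₂ = 0, Δ₃ = -64.
The minors fit neither the all-positive nor the alternating-sign pattern, so H is indefinite: a saddle point.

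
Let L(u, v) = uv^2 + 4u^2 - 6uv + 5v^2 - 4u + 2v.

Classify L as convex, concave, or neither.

neither

The term uv^2 is cubic, so the Hessian is not constant.
∂²L/∂v² = 2u + 10, which takes both signs as u varies (negative for sufficiently negative u). A diagonal entry of the Hessian changing sign means the Hessian is neither positive- nor negative-semidefinite on all of R^2.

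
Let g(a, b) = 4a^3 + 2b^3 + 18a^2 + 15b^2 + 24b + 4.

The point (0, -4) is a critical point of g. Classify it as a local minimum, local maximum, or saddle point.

The mixed partial ∂²g/∂a∂b is 0, so the Hessian at any point is diag(g_aa, g_bb) = diag(12(2a + 3), 6(2b + 5)).
At (0, -4): H = diag(36, -18).
The eigenvalues have opposite signs, so H is indefinite: a saddle point.

saddle point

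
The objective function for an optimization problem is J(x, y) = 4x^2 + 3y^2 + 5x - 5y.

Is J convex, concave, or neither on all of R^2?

J is quadratic, so its Hessian is the constant matrix H = [[8, 0], [0, 6]].
det(H) = 48, tr(H) = 14.
det(H) > 0 and tr(H) > 0, so H is positive definite everywhere: convex.

convex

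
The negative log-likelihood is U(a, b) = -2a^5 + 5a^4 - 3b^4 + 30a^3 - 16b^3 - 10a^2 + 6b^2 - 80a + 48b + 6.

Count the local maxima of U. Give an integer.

4

U separates as a function of a plus a function of b, so ∇U=0 decouples.
∂U/∂a = -10(a - 4)(a - 1)(a + 1)(a + 2) = 0 at a ∈ {-2, -1, 1, 4}; ∂U/∂b = -12(b - 1)(b + 1)(b + 4) = 0 at b ∈ {-4, -1, 1}.
The Hessian is diagonal: diag(U_aa, U_bb). Second derivatives: U_aa(-2)=180, U_aa(-1)=-100, U_aa(1)=180, U_aa(4)=-900; U_bb(-4)=-180, U_bb(-1)=72, U_bb(1)=-120.
Local maxima occur where both diagonal entries negative: (-1, -4), (-1, 1), (4, -4), (4, 1). Count: 4.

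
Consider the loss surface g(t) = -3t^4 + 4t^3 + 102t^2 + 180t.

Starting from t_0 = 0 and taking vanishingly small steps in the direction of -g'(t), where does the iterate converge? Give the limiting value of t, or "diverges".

g'(t) = -12(t - 5)(t + 1)(t + 3), so g'(0) = 180.
Gradient descent moves in the -g' direction, i.e. t is decreasing.
The nearest critical point in that direction is t = -1, where g'' = 144 > 0 (a local minimum). The iterate converges there.

-1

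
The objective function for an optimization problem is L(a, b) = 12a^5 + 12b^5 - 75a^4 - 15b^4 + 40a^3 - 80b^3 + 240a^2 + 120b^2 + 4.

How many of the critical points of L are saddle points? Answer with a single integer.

L separates as a function of a plus a function of b, so ∇L=0 decouples.
∂L/∂a = 60a(a - 4)(a - 2)(a + 1) = 0 at a ∈ {-1, 0, 2, 4}; ∂L/∂b = 60b(b - 2)(b - 1)(b + 2) = 0 at b ∈ {-2, 0, 1, 2}.
The Hessian is diagonal: diag(L_aa, L_bb). Second derivatives: L_aa(-1)=-900, L_aa(0)=480, L_aa(2)=-720, L_aa(4)=2400; L_bb(-2)=-1440, L_bb(0)=240, L_bb(1)=-180, L_bb(2)=480.
Saddle points occur where the two diagonal entries have opposite signs: (-1, 0), (-1, 2), (0, -2), (0, 1), (2, 0), (2, 2), (4, -2), (4, 1). Count: 8.

8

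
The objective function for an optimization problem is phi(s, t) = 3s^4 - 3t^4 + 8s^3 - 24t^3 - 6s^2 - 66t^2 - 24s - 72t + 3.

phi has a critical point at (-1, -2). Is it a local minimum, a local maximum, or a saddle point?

The mixed partial ∂²phi/∂s∂t is 0, so the Hessian at any point is diag(phi_ss, phi_tt) = diag(12(3s^2 + 4s - 1), -12(3t^2 + 12t + 11)).
At (-1, -2): H = diag(-24, 12).
The eigenvalues have opposite signs, so H is indefinite: a saddle point.

saddle point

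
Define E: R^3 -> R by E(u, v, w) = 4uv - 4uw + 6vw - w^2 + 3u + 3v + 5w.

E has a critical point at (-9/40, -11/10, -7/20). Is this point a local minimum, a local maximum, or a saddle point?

The Hessian is constant: H = [[0, 4, -4], [4, 0, 6], [-4, 6, -2]].
Leading principal minors: Δ₁ = 0, Δ₂ = -16, Δ₃ = -160.
The minors fit neither the all-positive nor the alternating-sign pattern, so H is indefinite: a saddle point.

saddle point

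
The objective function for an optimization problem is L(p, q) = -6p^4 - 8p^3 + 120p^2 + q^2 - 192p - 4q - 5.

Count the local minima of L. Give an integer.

1

L separates as a function of p plus a function of q, so ∇L=0 decouples.
∂L/∂p = -24(p - 2)(p - 1)(p + 4) = 0 at p ∈ {-4, 1, 2}; ∂L/∂q = 2(q - 2) = 0 at q ∈ {2}.
The Hessian is diagonal: diag(L_pp, L_qq). Second derivatives: L_pp(-4)=-720, L_pp(1)=120, L_pp(2)=-144; L_qq(2)=2.
Local minima occur where both diagonal entries positive: (1, 2). Count: 1.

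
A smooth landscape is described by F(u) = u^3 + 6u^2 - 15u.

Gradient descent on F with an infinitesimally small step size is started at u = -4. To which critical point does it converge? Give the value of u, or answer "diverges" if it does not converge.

F'(u) = 3(u - 1)(u + 5), so F'(-4) = -15.
Gradient descent moves in the -F' direction, i.e. u is increasing.
The nearest critical point in that direction is u = 1, where F'' = 18 > 0 (a local minimum). The iterate converges there.

1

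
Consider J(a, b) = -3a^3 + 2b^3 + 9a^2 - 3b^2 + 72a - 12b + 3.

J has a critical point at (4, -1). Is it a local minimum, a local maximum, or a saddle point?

The mixed partial ∂²J/∂a∂b is 0, so the Hessian at any point is diag(J_aa, J_bb) = diag(18(-a + 1), 6(2b - 1)).
At (4, -1): H = diag(-54, -18).
Both eigenvalues are negative, so H is negative definite: a local maximum.

local maximum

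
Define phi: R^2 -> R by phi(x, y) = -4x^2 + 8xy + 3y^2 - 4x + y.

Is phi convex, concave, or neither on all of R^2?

phi is quadratic, so its Hessian is the constant matrix H = [[-8, 8], [8, 6]].
det(H) = -112, tr(H) = -2.
det(H) < 0, so H is indefinite: neither convex nor concave.

neither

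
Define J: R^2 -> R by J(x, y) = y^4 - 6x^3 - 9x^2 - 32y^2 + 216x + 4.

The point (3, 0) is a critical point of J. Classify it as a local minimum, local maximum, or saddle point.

local maximum

The mixed partial ∂²J/∂x∂y is 0, so the Hessian at any point is diag(J_xx, J_yy) = diag(-18(2x + 1), 4(3y^2 - 16)).
At (3, 0): H = diag(-126, -64).
Both eigenvalues are negative, so H is negative definite: a local maximum.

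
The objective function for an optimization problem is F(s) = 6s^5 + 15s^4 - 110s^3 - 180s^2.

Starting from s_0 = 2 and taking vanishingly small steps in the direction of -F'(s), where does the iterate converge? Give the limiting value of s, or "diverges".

3

F'(s) = 30s(s - 3)(s + 1)(s + 4), so F'(2) = -1080.
Gradient descent moves in the -F' direction, i.e. s is increasing.
The nearest critical point in that direction is s = 3, where F'' = 2520 > 0 (a local minimum). The iterate converges there.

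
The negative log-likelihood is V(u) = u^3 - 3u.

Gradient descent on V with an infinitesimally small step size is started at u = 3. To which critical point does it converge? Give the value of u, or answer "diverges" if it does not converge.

V'(u) = 3(u - 1)(u + 1), so V'(3) = 24.
Gradient descent moves in the -V' direction, i.e. u is decreasing.
The nearest critical point in that direction is u = 1, where V'' = 6 > 0 (a local minimum). The iterate converges there.

1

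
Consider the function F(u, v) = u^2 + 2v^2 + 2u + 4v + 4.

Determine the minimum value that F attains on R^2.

1

F(u,v) separates as P(u) + Q(v) + 4, so its minimum is min P + min Q + 4.
P'(u) = 2u + 2 vanishes at u ∈ {-1}; Q'(v) = 4v + 4 vanishes at v ∈ {-1}.
Local minima of P (where P''>0): P(-1)=-1. Local minima of Q: Q(-1)=-2.
So the global minimum of F is P(-1) + Q(-1) + 4 = -1 − 2 + 4 = 1, attained at (-1, -1).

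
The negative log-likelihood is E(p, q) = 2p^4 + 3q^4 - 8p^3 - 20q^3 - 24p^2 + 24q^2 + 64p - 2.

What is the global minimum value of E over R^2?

-258

E(p,q) separates as A(p) + B(q) − 2, so its minimum is min A + min B − 2.
A'(p) = 8(p - 4)(p - 1)(p + 2) vanishes at p ∈ {-2, 1, 4}; B'(q) = 12q(q - 4)(q - 1) vanishes at q ∈ {0, 1, 4}.
Local minima of A (where A''>0): A(-2)=-128, A(4)=-128. Local minima of B: B(0)=0, B(4)=-128.
So the global minimum of E is A(-2) + B(4) − 2 = -128 − 128 − 2 = -258, attained at (-2, 4).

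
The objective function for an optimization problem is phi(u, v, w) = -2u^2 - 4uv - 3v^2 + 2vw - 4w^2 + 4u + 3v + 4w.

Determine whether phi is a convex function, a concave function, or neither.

concave

phi is quadratic, so its Hessian is the constant matrix H = [[-4, -4, 0], [-4, -6, 2], [0, 2, -8]].
Leading principal minors: -4, 8, -48.
Signs alternate −, +, − ⇒ H ≺ 0 ⇒ concave.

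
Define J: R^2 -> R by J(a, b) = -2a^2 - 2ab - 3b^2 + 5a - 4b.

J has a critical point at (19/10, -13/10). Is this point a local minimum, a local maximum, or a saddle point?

The Hessian of J is constant: H = [[-4, -2], [-2, -6]].
det(H) = (-4)·(-6) − (-2)² = 20.
det(H) > 0 and tr(H) = -10 < 0, so H is negative definite and the point is a local maximum.

local maximum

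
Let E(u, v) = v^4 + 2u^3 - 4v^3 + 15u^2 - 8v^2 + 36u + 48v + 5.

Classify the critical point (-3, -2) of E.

The mixed partial ∂²E/∂u∂v is 0, so the Hessian at any point is diag(E_uu, E_vv) = diag(6(2u + 5), 4(3v^2 - 6v - 4)).
At (-3, -2): H = diag(-6, 80).
The eigenvalues have opposite signs, so H is indefinite: a saddle point.

saddle point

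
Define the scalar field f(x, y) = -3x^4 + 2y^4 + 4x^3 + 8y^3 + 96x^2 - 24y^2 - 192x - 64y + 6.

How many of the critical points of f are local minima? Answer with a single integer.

2

f separates as a function of x plus a function of y, so ∇f=0 decouples.
∂f/∂x = -12(x - 4)(x - 1)(x + 4) = 0 at x ∈ {-4, 1, 4}; ∂f/∂y = 8(y - 2)(y + 1)(y + 4) = 0 at y ∈ {-4, -1, 2}.
The Hessian is diagonal: diag(f_xx, f_yy). Second derivatives: f_xx(-4)=-480, f_xx(1)=180, f_xx(4)=-288; f_yy(-4)=144, f_yy(-1)=-72, f_yy(2)=144.
Local minima occur where both diagonal entries positive: (1, -4), (1, 2). Count: 2.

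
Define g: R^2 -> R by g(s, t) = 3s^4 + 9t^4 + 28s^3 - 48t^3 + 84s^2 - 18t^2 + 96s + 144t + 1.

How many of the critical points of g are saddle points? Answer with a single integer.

4

g separates as a function of s plus a function of t, so ∇g=0 decouples.
∂g/∂s = 12(s + 1)(s + 2)(s + 4) = 0 at s ∈ {-4, -2, -1}; ∂g/∂t = 36(t - 4)(t - 1)(t + 1) = 0 at t ∈ {-1, 1, 4}.
The Hessian is diagonal: diag(g_ss, g_tt). Second derivatives: g_ss(-4)=72, g_ss(-2)=-24, g_ss(-1)=36; g_tt(-1)=360, g_tt(1)=-216, g_tt(4)=540.
Saddle points occur where the two diagonal entries have opposite signs: (-4, 1), (-2, -1), (-2, 4), (-1, 1). Count: 4.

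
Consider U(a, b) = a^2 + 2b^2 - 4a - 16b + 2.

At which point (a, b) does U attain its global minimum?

U(a,b) separates as P(a) + Q(b) + 2, so its minimum is min P + min Q + 2.
P'(a) = 2a - 4 vanishes at a ∈ {2}; Q'(b) = 4b - 16 vanishes at b ∈ {4}.
Local minima of P (where P''>0): P(2)=-4. Local minima of Q: Q(4)=-32.
So the global minimum of U is P(2) + Q(4) + 2 = -4 − 32 + 2 = -34, attained at (2, 4).

(2, 4)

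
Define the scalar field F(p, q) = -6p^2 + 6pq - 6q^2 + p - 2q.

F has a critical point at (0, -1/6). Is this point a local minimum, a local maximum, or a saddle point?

The Hessian of F is constant: H = [[-12, 6], [6, -12]].
det(H) = (-12)·(-12) − 6² = 108.
det(H) > 0 and tr(H) = -24 < 0, so H is negative definite and the point is a local maximum.

local maximum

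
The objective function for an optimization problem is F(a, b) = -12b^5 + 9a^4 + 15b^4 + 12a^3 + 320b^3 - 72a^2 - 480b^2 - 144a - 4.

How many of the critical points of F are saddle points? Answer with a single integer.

6

F separates as a function of a plus a function of b, so ∇F=0 decouples.
∂F/∂a = 36(a - 2)(a + 1)(a + 2) = 0 at a ∈ {-2, -1, 2}; ∂F/∂b = -60b(b - 4)(b - 1)(b + 4) = 0 at b ∈ {-4, 0, 1, 4}.
The Hessian is diagonal: diag(F_aa, F_bb). Second derivatives: F_aa(-2)=144, F_aa(-1)=-108, F_aa(2)=432; F_bb(-4)=9600, F_bb(0)=-960, F_bb(1)=900, F_bb(4)=-5760.
Saddle points occur where the two diagonal entries have opposite signs: (-2, 0), (-2, 4), (-1, -4), (-1, 1), (2, 0), (2, 4). Count: 6.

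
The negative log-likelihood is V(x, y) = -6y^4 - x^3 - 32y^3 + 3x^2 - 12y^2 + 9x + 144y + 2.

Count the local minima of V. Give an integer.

V separates as a function of x plus a function of y, so ∇V=0 decouples.
∂V/∂x = -3(x - 3)(x + 1) = 0 at x ∈ {-1, 3}; ∂V/∂y = -24(y - 1)(y + 2)(y + 3) = 0 at y ∈ {-3, -2, 1}.
The Hessian is diagonal: diag(V_xx, V_yy). Second derivatives: V_xx(-1)=12, V_xx(3)=-12; V_yy(-3)=-96, V_yy(-2)=72, V_yy(1)=-288.
Local minima occur where both diagonal entries positive: (-1, -2). Count: 1.

1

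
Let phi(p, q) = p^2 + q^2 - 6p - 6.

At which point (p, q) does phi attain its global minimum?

(3, 0)

phi(p,q) separates as A(p) + B(q) − 6, so its minimum is min A + min B − 6.
A'(p) = 2p - 6 vanishes at p ∈ {3}; B'(q) = 2q vanishes at q ∈ {0}.
Local minima of A (where A''>0): A(3)=-9. Local minima of B: B(0)=0.
So the global minimum of phi is A(3) + B(0) − 6 = -9 + 0 − 6 = -15, attained at (3, 0).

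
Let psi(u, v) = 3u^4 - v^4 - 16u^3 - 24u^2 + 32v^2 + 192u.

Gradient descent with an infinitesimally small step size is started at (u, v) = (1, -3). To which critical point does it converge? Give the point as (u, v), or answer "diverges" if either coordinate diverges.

(-2, 0)

psi is separable, so gradient descent decouples: u follows -∂psi/∂u, v follows -∂psi/∂v.
∂psi/∂u = 12(u - 4)(u - 2)(u + 2); at u=1 this is 108, so u decreases.
∂psi/∂v = -4v(v - 4)(v + 4); at v=-3 this is -84, so v increases.
u converges to its nearest critical value -2 (a local min of the u-part); v converges to 0. The iterate converges to (-2, 0).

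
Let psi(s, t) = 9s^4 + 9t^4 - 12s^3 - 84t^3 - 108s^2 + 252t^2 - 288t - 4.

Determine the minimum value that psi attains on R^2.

-763

psi(s,t) separates as P(s) + Q(t) − 4, so its minimum is min P + min Q − 4.
P'(s) = 36s(s - 3)(s + 2) vanishes at s ∈ {-2, 0, 3}; Q'(t) = 36(t - 4)(t - 2)(t - 1) vanishes at t ∈ {1, 2, 4}.
Local minima of P (where P''>0): P(-2)=-192, P(3)=-567. Local minima of Q: Q(1)=-111, Q(4)=-192.
So the global minimum of psi is P(3) + Q(4) − 4 = -567 − 192 − 4 = -763, attained at (3, 4).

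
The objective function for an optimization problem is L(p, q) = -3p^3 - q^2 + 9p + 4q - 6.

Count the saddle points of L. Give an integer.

L separates as a function of p plus a function of q, so ∇L=0 decouples.
∂L/∂p = -9(p - 1)(p + 1) = 0 at p ∈ {-1, 1}; ∂L/∂q = -2(q - 2) = 0 at q ∈ {2}.
The Hessian is diagonal: diag(L_pp, L_qq). Second derivatives: L_pp(-1)=18, L_pp(1)=-18; L_qq(2)=-2.
Saddle points occur where the two diagonal entries have opposite signs: (-1, 2). Count: 1.

1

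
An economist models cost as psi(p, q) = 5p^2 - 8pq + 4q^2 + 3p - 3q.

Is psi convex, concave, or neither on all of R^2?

psi is quadratic, so its Hessian is the constant matrix H = [[10, -8], [-8, 8]].
det(H) = 16, tr(H) = 18.
det(H) > 0 and tr(H) > 0, so H is positive definite everywhere: convex.

convex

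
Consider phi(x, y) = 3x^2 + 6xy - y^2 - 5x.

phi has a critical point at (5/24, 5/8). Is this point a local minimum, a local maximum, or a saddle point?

saddle point

The Hessian of phi is constant: H = [[6, 6], [6, -2]].
det(H) = 6·(-2) − 6² = -48.
Since det(H) < 0, H is indefinite and the critical point is a saddle point.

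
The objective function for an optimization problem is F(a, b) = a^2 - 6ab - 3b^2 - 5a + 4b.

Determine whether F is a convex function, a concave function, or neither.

neither

F is quadratic, so its Hessian is the constant matrix H = [[2, -6], [-6, -6]].
det(H) = -48, tr(H) = -4.
det(H) < 0, so H is indefinite: neither convex nor concave.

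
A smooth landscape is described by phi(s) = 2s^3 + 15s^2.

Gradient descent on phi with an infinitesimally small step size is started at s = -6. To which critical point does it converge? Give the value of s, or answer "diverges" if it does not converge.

phi'(s) = 6s(s + 5), so phi'(-6) = 36.
Gradient descent moves in the -phi' direction, i.e. s is decreasing.
There is no critical point below s=-6, and phi' keeps the same sign, so the iterate runs off to −∞.

diverges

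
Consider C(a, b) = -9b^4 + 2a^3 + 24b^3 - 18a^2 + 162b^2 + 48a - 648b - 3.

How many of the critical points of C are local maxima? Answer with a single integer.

2

C separates as a function of a plus a function of b, so ∇C=0 decouples.
∂C/∂a = 6(a - 4)(a - 2) = 0 at a ∈ {2, 4}; ∂C/∂b = -36(b - 3)(b - 2)(b + 3) = 0 at b ∈ {-3, 2, 3}.
The Hessian is diagonal: diag(C_aa, C_bb). Second derivatives: C_aa(2)=-12, C_aa(4)=12; C_bb(-3)=-1080, C_bb(2)=180, C_bb(3)=-216.
Local maxima occur where both diagonal entries negative: (2, -3), (2, 3). Count: 2.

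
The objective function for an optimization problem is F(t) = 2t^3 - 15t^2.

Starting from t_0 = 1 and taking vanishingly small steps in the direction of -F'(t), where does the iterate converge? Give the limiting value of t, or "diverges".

5

F'(t) = 6t(t - 5), so F'(1) = -24.
Gradient descent moves in the -F' direction, i.e. t is increasing.
The nearest critical point in that direction is t = 5, where F'' = 30 > 0 (a local minimum). The iterate converges there.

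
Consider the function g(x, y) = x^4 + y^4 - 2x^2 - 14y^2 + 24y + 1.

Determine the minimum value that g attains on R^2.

g(x,y) separates as P(x) + Q(y) + 1, so its minimum is min P + min Q + 1.
P'(x) = 4x(x - 1)(x + 1) vanishes at x ∈ {-1, 0, 1}; Q'(y) = 4(y - 2)(y - 1)(y + 3) vanishes at y ∈ {-3, 1, 2}.
Local minima of P (where P''>0): P(-1)=-1, P(1)=-1. Local minima of Q: Q(-3)=-117, Q(2)=8.
So the global minimum of g is P(-1) + Q(-3) + 1 = -1 − 117 + 1 = -117, attained at (-1, -3).

-117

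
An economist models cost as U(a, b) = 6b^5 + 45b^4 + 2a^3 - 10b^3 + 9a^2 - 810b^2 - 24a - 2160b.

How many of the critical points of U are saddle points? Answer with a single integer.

4

U separates as a function of a plus a function of b, so ∇U=0 decouples.
∂U/∂a = 6(a - 1)(a + 4) = 0 at a ∈ {-4, 1}; ∂U/∂b = 30(b - 3)(b + 2)(b + 3)(b + 4) = 0 at b ∈ {-4, -3, -2, 3}.
The Hessian is diagonal: diag(U_aa, U_bb). Second derivatives: U_aa(-4)=-30, U_aa(1)=30; U_bb(-4)=-420, U_bb(-3)=180, U_bb(-2)=-300, U_bb(3)=6300.
Saddle points occur where the two diagonal entries have opposite signs: (-4, -3), (-4, 3), (1, -4), (1, -2). Count: 4.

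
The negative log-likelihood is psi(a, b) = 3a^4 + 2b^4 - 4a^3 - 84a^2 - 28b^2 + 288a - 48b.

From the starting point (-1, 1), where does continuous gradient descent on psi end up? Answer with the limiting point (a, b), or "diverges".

psi is separable, so gradient descent decouples: a follows -∂psi/∂a, b follows -∂psi/∂b.
∂psi/∂a = 12(a - 3)(a - 2)(a + 4); at a=-1 this is 432, so a decreases.
∂psi/∂b = 8(b - 3)(b + 1)(b + 2); at b=1 this is -96, so b increases.
a converges to its nearest critical value -4 (a local min of the a-part); b converges to 3. The iterate converges to (-4, 3).

(-4, 3)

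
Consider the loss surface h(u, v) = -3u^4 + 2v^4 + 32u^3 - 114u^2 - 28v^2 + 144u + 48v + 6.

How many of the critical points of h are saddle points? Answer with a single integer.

5

h separates as a function of u plus a function of v, so ∇h=0 decouples.
∂h/∂u = -12(u - 4)(u - 3)(u - 1) = 0 at u ∈ {1, 3, 4}; ∂h/∂v = 8(v - 2)(v - 1)(v + 3) = 0 at v ∈ {-3, 1, 2}.
The Hessian is diagonal: diag(h_uu, h_vv). Second derivatives: h_uu(1)=-72, h_uu(3)=24, h_uu(4)=-36; h_vv(-3)=160, h_vv(1)=-32, h_vv(2)=40.
Saddle points occur where the two diagonal entries have opposite signs: (1, -3), (1, 2), (3, 1), (4, -3), (4, 2). Count: 5.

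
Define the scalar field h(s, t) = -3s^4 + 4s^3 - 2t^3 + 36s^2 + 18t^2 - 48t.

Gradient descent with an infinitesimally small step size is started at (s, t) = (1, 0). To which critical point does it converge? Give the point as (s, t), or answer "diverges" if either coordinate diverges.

h is separable, so gradient descent decouples: s follows -∂h/∂s, t follows -∂h/∂t.
∂h/∂s = -12s(s - 3)(s + 2); at s=1 this is 72, so s decreases.
∂h/∂t = -6(t - 4)(t - 2); at t=0 this is -48, so t increases.
s converges to its nearest critical value 0 (a local min of the s-part); t converges to 2. The iterate converges to (0, 2).

(0, 2)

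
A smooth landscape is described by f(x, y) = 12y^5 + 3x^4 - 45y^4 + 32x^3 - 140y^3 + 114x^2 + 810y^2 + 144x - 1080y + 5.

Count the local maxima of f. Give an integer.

f separates as a function of x plus a function of y, so ∇f=0 decouples.
∂f/∂x = 12(x + 1)(x + 3)(x + 4) = 0 at x ∈ {-4, -3, -1}; ∂f/∂y = 60(y - 3)(y - 2)(y - 1)(y + 3) = 0 at y ∈ {-3, 1, 2, 3}.
The Hessian is diagonal: diag(f_xx, f_yy). Second derivatives: f_xx(-4)=36, f_xx(-3)=-24, f_xx(-1)=72; f_yy(-3)=-7200, f_yy(1)=480, f_yy(2)=-300, f_yy(3)=720.
Local maxima occur where both diagonal entries negative: (-3, -3), (-3, 2). Count: 2.

2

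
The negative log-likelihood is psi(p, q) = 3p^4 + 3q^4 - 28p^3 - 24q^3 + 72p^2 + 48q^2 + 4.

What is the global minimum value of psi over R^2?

4

psi(p,q) separates as A(p) + B(q) + 4, so its minimum is min A + min B + 4.
A'(p) = 12p(p - 4)(p - 3) vanishes at p ∈ {0, 3, 4}; B'(q) = 12q(q - 4)(q - 2) vanishes at q ∈ {0, 2, 4}.
Local minima of A (where A''>0): A(0)=0, A(4)=128. Local minima of B: B(0)=0, B(4)=0.
So the global minimum of psi is A(0) + B(0) + 4 = 0 + 0 + 4 = 4, attained at (0, 0).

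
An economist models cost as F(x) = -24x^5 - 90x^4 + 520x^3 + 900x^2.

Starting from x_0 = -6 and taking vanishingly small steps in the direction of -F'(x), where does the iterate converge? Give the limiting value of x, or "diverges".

F'(x) = -120x(x - 3)(x + 1)(x + 5), so F'(-6) = -32400.
Gradient descent moves in the -F' direction, i.e. x is increasing.
The nearest critical point in that direction is x = -5, where F'' = 19200 > 0 (a local minimum). The iterate converges there.

-5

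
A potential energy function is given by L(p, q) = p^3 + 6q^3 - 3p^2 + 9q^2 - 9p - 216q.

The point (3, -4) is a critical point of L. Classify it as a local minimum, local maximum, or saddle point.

saddle point

The mixed partial ∂²L/∂p∂q is 0, so the Hessian at any point is diag(L_pp, L_qq) = diag(6(p - 1), 18(2q + 1)).
At (3, -4): H = diag(12, -126).
The eigenvalues have opposite signs, so H is indefinite: a saddle point.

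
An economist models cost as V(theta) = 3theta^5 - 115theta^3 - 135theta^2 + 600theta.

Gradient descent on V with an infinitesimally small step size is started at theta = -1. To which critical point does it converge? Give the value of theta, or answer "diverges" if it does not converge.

-2

V'(theta) = 15(theta - 5)(theta - 1)(theta + 2)(theta + 4), so V'(-1) = 540.
Gradient descent moves in the -V' direction, i.e. theta is decreasing.
The nearest critical point in that direction is theta = -2, where V'' = 630 > 0 (a local minimum). The iterate converges there.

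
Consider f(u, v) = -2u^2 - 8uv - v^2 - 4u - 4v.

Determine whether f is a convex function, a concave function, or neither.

neither

f is quadratic, so its Hessian is the constant matrix H = [[-4, -8], [-8, -2]].
det(H) = -56, tr(H) = -6.
det(H) < 0, so H is indefinite: neither convex nor concave.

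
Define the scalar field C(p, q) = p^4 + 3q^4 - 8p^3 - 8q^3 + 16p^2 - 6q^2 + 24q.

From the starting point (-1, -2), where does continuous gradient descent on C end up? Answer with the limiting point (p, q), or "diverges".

C is separable, so gradient descent decouples: p follows -∂C/∂p, q follows -∂C/∂q.
∂C/∂p = 4p(p - 4)(p - 2); at p=-1 this is -60, so p increases.
∂C/∂q = 12(q - 2)(q - 1)(q + 1); at q=-2 this is -144, so q increases.
p converges to its nearest critical value 0 (a local min of the p-part); q converges to -1. The iterate converges to (0, -1).

(0, -1)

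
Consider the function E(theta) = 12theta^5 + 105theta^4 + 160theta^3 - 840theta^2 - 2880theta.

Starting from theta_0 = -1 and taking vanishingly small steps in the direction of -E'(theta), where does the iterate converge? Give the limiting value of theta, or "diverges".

2

E'(theta) = 60(theta - 2)(theta + 2)(theta + 3)(theta + 4), so E'(-1) = -1080.
Gradient descent moves in the -E' direction, i.e. theta is increasing.
The nearest critical point in that direction is theta = 2, where E'' = 7200 > 0 (a local minimum). The iterate converges there.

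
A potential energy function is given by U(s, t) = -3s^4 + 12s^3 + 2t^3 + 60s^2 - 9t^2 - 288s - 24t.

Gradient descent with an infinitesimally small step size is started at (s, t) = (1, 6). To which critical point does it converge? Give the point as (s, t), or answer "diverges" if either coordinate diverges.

(2, 4)

U is separable, so gradient descent decouples: s follows -∂U/∂s, t follows -∂U/∂t.
∂U/∂s = -12(s - 4)(s - 2)(s + 3); at s=1 this is -144, so s increases.
∂U/∂t = 6(t - 4)(t + 1); at t=6 this is 84, so t decreases.
s converges to its nearest critical value 2 (a local min of the s-part); t converges to 4. The iterate converges to (2, 4).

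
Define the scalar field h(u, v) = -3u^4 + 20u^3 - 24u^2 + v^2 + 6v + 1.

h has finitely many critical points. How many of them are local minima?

1

h separates as a function of u plus a function of v, so ∇h=0 decouples.
∂h/∂u = -12u(u - 4)(u - 1) = 0 at u ∈ {0, 1, 4}; ∂h/∂v = 2(v + 3) = 0 at v ∈ {-3}.
The Hessian is diagonal: diag(h_uu, h_vv). Second derivatives: h_uu(0)=-48, h_uu(1)=36, h_uu(4)=-144; h_vv(-3)=2.
Local minima occur where both diagonal entries positive: (1, -3). Count: 1.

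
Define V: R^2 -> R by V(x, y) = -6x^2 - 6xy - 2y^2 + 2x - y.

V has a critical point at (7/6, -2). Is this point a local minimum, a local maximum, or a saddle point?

local maximum

The Hessian of V is constant: H = [[-12, -6], [-6, -4]].
det(H) = (-12)·(-4) − (-6)² = 12.
det(H) > 0 and tr(H) = -16 < 0, so H is negative definite and the point is a local maximum.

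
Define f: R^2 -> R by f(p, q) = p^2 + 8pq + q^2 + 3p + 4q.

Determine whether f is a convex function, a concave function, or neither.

f is quadratic, so its Hessian is the constant matrix H = [[2, 8], [8, 2]].
det(H) = -60, tr(H) = 4.
det(H) < 0, so H is indefinite: neither convex nor concave.

neither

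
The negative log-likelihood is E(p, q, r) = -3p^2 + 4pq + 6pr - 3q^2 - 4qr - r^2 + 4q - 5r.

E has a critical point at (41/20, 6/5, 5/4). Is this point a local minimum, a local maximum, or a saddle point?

The Hessian is constant: H = [[-6, 4, 6], [4, -6, -4], [6, -4, -2]].
Leading principal minors: Δ₁ = -6, Δ₂ = 20, Δ₃ = 80.
The minors fit neither the all-positive nor the alternating-sign pattern, so H is indefinite: a saddle point.

saddle point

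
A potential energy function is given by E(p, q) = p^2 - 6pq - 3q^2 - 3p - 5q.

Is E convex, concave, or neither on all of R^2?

neither

E is quadratic, so its Hessian is the constant matrix H = [[2, -6], [-6, -6]].
det(H) = -48, tr(H) = -4.
det(H) < 0, so H is indefinite: neither convex nor concave.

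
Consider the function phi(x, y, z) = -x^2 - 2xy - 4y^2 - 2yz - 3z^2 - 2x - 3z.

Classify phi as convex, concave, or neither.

phi is quadratic, so its Hessian is the constant matrix H = [[-2, -2, 0], [-2, -8, -2], [0, -2, -6]].
Leading principal minors: -2, 12, -64.
Signs alternate −, +, − ⇒ H ≺ 0 ⇒ concave.

concave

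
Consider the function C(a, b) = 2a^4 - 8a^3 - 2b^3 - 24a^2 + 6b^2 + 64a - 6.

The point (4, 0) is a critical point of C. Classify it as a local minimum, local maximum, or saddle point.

The mixed partial ∂²C/∂a∂b is 0, so the Hessian at any point is diag(C_aa, C_bb) = diag(24(a^2 - 2a - 2), 12(-b + 1)).
At (4, 0): H = diag(144, 12).
Both eigenvalues are positive, so H is positive definite: a local minimum.

local minimum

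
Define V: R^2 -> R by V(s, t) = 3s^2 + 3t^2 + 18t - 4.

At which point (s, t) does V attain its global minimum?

(0, -3)

V(s,t) separates as P(s) + Q(t) − 4, so its minimum is min P + min Q − 4.
P'(s) = 6s vanishes at s ∈ {0}; Q'(t) = 6(t + 3) vanishes at t ∈ {-3}.
Local minima of P (where P''>0): P(0)=0. Local minima of Q: Q(-3)=-27.
So the global minimum of V is P(0) + Q(-3) − 4 = 0 − 27 − 4 = -31, attained at (0, -3).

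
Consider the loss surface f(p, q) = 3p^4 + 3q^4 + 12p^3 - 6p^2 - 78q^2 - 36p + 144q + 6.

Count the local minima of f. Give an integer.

f separates as a function of p plus a function of q, so ∇f=0 decouples.
∂f/∂p = 12(p - 1)(p + 1)(p + 3) = 0 at p ∈ {-3, -1, 1}; ∂f/∂q = 12(q - 3)(q - 1)(q + 4) = 0 at q ∈ {-4, 1, 3}.
The Hessian is diagonal: diag(f_pp, f_qq). Second derivatives: f_pp(-3)=96, f_pp(-1)=-48, f_pp(1)=96; f_qq(-4)=420, f_qq(1)=-120, f_qq(3)=168.
Local minima occur where both diagonal entries positive: (-3, -4), (-3, 3), (1, -4), (1, 3). Count: 4.

4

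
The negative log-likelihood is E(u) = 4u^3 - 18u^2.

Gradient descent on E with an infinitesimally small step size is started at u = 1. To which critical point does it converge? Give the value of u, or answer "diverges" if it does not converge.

3

E'(u) = 12u(u - 3), so E'(1) = -24.
Gradient descent moves in the -E' direction, i.e. u is increasing.
The nearest critical point in that direction is u = 3, where E'' = 36 > 0 (a local minimum). The iterate converges there.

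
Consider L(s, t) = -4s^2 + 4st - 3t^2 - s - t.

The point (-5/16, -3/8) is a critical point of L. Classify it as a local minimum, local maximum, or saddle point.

local maximum

The Hessian of L is constant: H = [[-8, 4], [4, -6]].
det(H) = (-8)·(-6) − 4² = 32.
det(H) > 0 and tr(H) = -14 < 0, so H is negative definite and the point is a local maximum.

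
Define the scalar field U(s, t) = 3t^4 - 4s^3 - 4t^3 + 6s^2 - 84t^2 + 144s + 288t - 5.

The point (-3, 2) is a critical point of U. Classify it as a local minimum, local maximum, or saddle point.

saddle point

The mixed partial ∂²U/∂s∂t is 0, so the Hessian at any point is diag(U_ss, U_tt) = diag(12(-2s + 1), 12(3t^2 - 2t - 14)).
At (-3, 2): H = diag(84, -72).
The eigenvalues have opposite signs, so H is indefinite: a saddle point.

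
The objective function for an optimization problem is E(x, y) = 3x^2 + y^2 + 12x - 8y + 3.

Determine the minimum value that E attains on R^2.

-25

E(x,y) separates as P(x) + Q(y) + 3, so its minimum is min P + min Q + 3.
P'(x) = 6x + 12 vanishes at x ∈ {-2}; Q'(y) = 2y - 8 vanishes at y ∈ {4}.
Local minima of P (where P''>0): P(-2)=-12. Local minima of Q: Q(4)=-16.
So the global minimum of E is P(-2) + Q(4) + 3 = -12 − 16 + 3 = -25, attained at (-2, 4).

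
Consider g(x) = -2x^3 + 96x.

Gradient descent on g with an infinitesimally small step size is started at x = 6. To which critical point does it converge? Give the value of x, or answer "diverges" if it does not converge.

diverges

g'(x) = -6(x - 4)(x + 4), so g'(6) = -120.
Gradient descent moves in the -g' direction, i.e. x is increasing.
There is no critical point above x=6, and g' keeps the same sign, so the iterate runs off to +∞.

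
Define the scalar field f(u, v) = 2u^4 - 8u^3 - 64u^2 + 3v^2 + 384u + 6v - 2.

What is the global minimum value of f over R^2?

f(u,v) separates as P(u) + Q(v) − 2, so its minimum is min P + min Q − 2.
P'(u) = 8(u - 4)(u - 3)(u + 4) vanishes at u ∈ {-4, 3, 4}; Q'(v) = 6v + 6 vanishes at v ∈ {-1}.
Local minima of P (where P''>0): P(-4)=-1536, P(4)=512. Local minima of Q: Q(-1)=-3.
So the global minimum of f is P(-4) + Q(-1) − 2 = -1536 − 3 − 2 = -1541, attained at (-4, -1).

-1541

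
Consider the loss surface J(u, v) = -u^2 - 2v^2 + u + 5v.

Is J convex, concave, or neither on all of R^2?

J is quadratic, so its Hessian is the constant matrix H = [[-2, 0], [0, -4]].
det(H) = 8, tr(H) = -6.
det(H) > 0 and tr(H) < 0, so H is negative definite everywhere: concave.

concave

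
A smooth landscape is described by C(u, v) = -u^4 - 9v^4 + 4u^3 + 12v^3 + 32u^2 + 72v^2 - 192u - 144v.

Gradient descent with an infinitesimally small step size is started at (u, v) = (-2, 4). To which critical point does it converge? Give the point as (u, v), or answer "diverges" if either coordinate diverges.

diverges

C is separable, so gradient descent decouples: u follows -∂C/∂u, v follows -∂C/∂v.
∂C/∂u = -4(u - 4)(u - 3)(u + 4); at u=-2 this is -240, so u increases.
∂C/∂v = -36(v - 2)(v - 1)(v + 2); at v=4 this is -1296, so v increases.
The v-coordinate has no critical point in that direction and runs off to infinity.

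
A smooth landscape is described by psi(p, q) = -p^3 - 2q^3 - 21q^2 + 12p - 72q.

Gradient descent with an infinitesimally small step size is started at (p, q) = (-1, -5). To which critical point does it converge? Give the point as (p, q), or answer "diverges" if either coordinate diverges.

psi is separable, so gradient descent decouples: p follows -∂psi/∂p, q follows -∂psi/∂q.
∂psi/∂p = -3(p - 2)(p + 2); at p=-1 this is 9, so p decreases.
∂psi/∂q = -6(q + 3)(q + 4); at q=-5 this is -12, so q increases.
p converges to its nearest critical value -2 (a local min of the p-part); q converges to -4. The iterate converges to (-2, -4).

(-2, -4)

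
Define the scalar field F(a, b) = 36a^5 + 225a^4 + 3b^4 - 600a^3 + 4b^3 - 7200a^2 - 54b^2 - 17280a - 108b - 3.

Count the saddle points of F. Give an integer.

6

F separates as a function of a plus a function of b, so ∇F=0 decouples.
∂F/∂a = 180(a - 4)(a + 2)(a + 3)(a + 4) = 0 at a ∈ {-4, -3, -2, 4}; ∂F/∂b = 12(b - 3)(b + 1)(b + 3) = 0 at b ∈ {-3, -1, 3}.
The Hessian is diagonal: diag(F_aa, F_bb). Second derivatives: F_aa(-4)=-2880, F_aa(-3)=1260, F_aa(-2)=-2160, F_aa(4)=60480; F_bb(-3)=144, F_bb(-1)=-96, F_bb(3)=288.
Saddle points occur where the two diagonal entries have opposite signs: (-4, -3), (-4, 3), (-3, -1), (-2, -3), (-2, 3), (4, -1). Count: 6.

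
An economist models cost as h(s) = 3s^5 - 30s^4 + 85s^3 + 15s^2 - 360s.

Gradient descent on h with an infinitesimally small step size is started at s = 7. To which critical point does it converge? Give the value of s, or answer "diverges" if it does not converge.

h'(s) = 15(s - 4)(s - 3)(s - 2)(s + 1), so h'(7) = 7200.
Gradient descent moves in the -h' direction, i.e. s is decreasing.
The nearest critical point in that direction is s = 4, where h'' = 150 > 0 (a local minimum). The iterate converges there.

4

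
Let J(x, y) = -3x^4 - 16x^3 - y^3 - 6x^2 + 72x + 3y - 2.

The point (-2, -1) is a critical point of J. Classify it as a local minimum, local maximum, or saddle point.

The mixed partial ∂²J/∂x∂y is 0, so the Hessian at any point is diag(J_xx, J_yy) = diag(-12(3x^2 + 8x + 1), -6y).
At (-2, -1): H = diag(36, 6).
Both eigenvalues are positive, so H is positive definite: a local minimum.

local minimum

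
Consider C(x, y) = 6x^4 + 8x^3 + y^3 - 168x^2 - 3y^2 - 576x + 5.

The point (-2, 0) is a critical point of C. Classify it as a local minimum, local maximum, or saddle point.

local maximum

The mixed partial ∂²C/∂x∂y is 0, so the Hessian at any point is diag(C_xx, C_yy) = diag(24(3x^2 + 2x - 14), 6(y - 1)).
At (-2, 0): H = diag(-144, -6).
Both eigenvalues are negative, so H is negative definite: a local maximum.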